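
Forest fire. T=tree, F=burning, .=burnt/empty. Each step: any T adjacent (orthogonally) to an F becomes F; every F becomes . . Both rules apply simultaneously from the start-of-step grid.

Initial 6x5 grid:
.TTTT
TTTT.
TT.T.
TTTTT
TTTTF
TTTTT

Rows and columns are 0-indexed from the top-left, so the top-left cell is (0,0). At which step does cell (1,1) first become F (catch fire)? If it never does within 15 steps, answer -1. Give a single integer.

Step 1: cell (1,1)='T' (+3 fires, +1 burnt)
Step 2: cell (1,1)='T' (+3 fires, +3 burnt)
Step 3: cell (1,1)='T' (+4 fires, +3 burnt)
Step 4: cell (1,1)='T' (+4 fires, +4 burnt)
Step 5: cell (1,1)='T' (+5 fires, +4 burnt)
Step 6: cell (1,1)='F' (+4 fires, +5 burnt)
  -> target ignites at step 6
Step 7: cell (1,1)='.' (+2 fires, +4 burnt)
Step 8: cell (1,1)='.' (+0 fires, +2 burnt)
  fire out at step 8

6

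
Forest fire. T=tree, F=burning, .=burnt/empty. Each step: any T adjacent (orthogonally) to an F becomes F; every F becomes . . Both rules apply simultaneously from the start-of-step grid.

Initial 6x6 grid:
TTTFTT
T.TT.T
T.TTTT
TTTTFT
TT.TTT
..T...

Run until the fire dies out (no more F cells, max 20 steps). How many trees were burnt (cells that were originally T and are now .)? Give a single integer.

Answer: 24

Derivation:
Step 1: +7 fires, +2 burnt (F count now 7)
Step 2: +8 fires, +7 burnt (F count now 8)
Step 3: +4 fires, +8 burnt (F count now 4)
Step 4: +3 fires, +4 burnt (F count now 3)
Step 5: +2 fires, +3 burnt (F count now 2)
Step 6: +0 fires, +2 burnt (F count now 0)
Fire out after step 6
Initially T: 25, now '.': 35
Total burnt (originally-T cells now '.'): 24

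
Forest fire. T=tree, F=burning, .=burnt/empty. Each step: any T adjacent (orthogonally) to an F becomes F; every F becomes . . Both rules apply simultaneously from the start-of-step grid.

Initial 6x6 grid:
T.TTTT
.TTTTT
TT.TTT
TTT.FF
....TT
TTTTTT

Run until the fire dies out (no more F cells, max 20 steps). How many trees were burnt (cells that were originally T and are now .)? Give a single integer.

Step 1: +4 fires, +2 burnt (F count now 4)
Step 2: +5 fires, +4 burnt (F count now 5)
Step 3: +4 fires, +5 burnt (F count now 4)
Step 4: +3 fires, +4 burnt (F count now 3)
Step 5: +3 fires, +3 burnt (F count now 3)
Step 6: +2 fires, +3 burnt (F count now 2)
Step 7: +2 fires, +2 burnt (F count now 2)
Step 8: +2 fires, +2 burnt (F count now 2)
Step 9: +0 fires, +2 burnt (F count now 0)
Fire out after step 9
Initially T: 26, now '.': 35
Total burnt (originally-T cells now '.'): 25

Answer: 25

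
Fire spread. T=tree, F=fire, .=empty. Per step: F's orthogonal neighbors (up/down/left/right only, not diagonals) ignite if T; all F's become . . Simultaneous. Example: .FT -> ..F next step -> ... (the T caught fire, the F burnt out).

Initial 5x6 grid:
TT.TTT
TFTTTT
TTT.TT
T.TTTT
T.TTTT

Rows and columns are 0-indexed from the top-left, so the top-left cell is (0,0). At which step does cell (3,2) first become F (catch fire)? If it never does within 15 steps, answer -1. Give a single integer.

Step 1: cell (3,2)='T' (+4 fires, +1 burnt)
Step 2: cell (3,2)='T' (+4 fires, +4 burnt)
Step 3: cell (3,2)='F' (+4 fires, +4 burnt)
  -> target ignites at step 3
Step 4: cell (3,2)='.' (+6 fires, +4 burnt)
Step 5: cell (3,2)='.' (+4 fires, +6 burnt)
Step 6: cell (3,2)='.' (+2 fires, +4 burnt)
Step 7: cell (3,2)='.' (+1 fires, +2 burnt)
Step 8: cell (3,2)='.' (+0 fires, +1 burnt)
  fire out at step 8

3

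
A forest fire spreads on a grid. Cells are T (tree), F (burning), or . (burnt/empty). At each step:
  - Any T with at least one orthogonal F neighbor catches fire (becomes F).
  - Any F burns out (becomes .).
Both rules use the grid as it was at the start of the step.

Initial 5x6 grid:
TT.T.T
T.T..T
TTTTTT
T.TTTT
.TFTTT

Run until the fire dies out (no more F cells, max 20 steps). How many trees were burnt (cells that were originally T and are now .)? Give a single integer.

Answer: 21

Derivation:
Step 1: +3 fires, +1 burnt (F count now 3)
Step 2: +3 fires, +3 burnt (F count now 3)
Step 3: +5 fires, +3 burnt (F count now 5)
Step 4: +3 fires, +5 burnt (F count now 3)
Step 5: +3 fires, +3 burnt (F count now 3)
Step 6: +2 fires, +3 burnt (F count now 2)
Step 7: +2 fires, +2 burnt (F count now 2)
Step 8: +0 fires, +2 burnt (F count now 0)
Fire out after step 8
Initially T: 22, now '.': 29
Total burnt (originally-T cells now '.'): 21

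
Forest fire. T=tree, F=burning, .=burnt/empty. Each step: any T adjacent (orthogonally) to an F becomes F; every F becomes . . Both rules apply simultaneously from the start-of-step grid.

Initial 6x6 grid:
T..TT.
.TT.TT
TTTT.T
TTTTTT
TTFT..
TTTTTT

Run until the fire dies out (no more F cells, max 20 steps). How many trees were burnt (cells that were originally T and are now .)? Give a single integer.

Step 1: +4 fires, +1 burnt (F count now 4)
Step 2: +6 fires, +4 burnt (F count now 6)
Step 3: +7 fires, +6 burnt (F count now 7)
Step 4: +4 fires, +7 burnt (F count now 4)
Step 5: +1 fires, +4 burnt (F count now 1)
Step 6: +1 fires, +1 burnt (F count now 1)
Step 7: +1 fires, +1 burnt (F count now 1)
Step 8: +1 fires, +1 burnt (F count now 1)
Step 9: +1 fires, +1 burnt (F count now 1)
Step 10: +0 fires, +1 burnt (F count now 0)
Fire out after step 10
Initially T: 27, now '.': 35
Total burnt (originally-T cells now '.'): 26

Answer: 26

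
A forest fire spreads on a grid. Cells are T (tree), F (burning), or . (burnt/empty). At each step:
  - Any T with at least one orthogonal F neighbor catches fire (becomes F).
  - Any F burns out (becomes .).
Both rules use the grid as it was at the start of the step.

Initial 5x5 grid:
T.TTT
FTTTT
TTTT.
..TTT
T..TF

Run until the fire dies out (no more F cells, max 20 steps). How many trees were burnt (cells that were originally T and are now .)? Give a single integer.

Answer: 16

Derivation:
Step 1: +5 fires, +2 burnt (F count now 5)
Step 2: +3 fires, +5 burnt (F count now 3)
Step 3: +5 fires, +3 burnt (F count now 5)
Step 4: +2 fires, +5 burnt (F count now 2)
Step 5: +1 fires, +2 burnt (F count now 1)
Step 6: +0 fires, +1 burnt (F count now 0)
Fire out after step 6
Initially T: 17, now '.': 24
Total burnt (originally-T cells now '.'): 16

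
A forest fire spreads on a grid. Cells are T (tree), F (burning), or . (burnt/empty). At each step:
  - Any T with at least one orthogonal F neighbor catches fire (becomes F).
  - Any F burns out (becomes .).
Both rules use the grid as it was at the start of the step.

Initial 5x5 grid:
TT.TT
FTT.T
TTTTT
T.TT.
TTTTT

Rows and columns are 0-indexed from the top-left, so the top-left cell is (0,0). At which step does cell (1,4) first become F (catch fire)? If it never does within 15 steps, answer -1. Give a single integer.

Step 1: cell (1,4)='T' (+3 fires, +1 burnt)
Step 2: cell (1,4)='T' (+4 fires, +3 burnt)
Step 3: cell (1,4)='T' (+2 fires, +4 burnt)
Step 4: cell (1,4)='T' (+3 fires, +2 burnt)
Step 5: cell (1,4)='T' (+3 fires, +3 burnt)
Step 6: cell (1,4)='F' (+2 fires, +3 burnt)
  -> target ignites at step 6
Step 7: cell (1,4)='.' (+2 fires, +2 burnt)
Step 8: cell (1,4)='.' (+1 fires, +2 burnt)
Step 9: cell (1,4)='.' (+0 fires, +1 burnt)
  fire out at step 9

6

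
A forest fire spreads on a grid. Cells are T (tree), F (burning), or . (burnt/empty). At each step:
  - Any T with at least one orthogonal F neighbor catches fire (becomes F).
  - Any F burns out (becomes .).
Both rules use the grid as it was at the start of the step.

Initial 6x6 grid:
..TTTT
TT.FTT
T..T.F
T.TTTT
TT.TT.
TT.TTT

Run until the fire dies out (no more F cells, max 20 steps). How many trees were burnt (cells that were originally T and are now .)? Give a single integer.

Step 1: +5 fires, +2 burnt (F count now 5)
Step 2: +5 fires, +5 burnt (F count now 5)
Step 3: +3 fires, +5 burnt (F count now 3)
Step 4: +2 fires, +3 burnt (F count now 2)
Step 5: +1 fires, +2 burnt (F count now 1)
Step 6: +0 fires, +1 burnt (F count now 0)
Fire out after step 6
Initially T: 24, now '.': 28
Total burnt (originally-T cells now '.'): 16

Answer: 16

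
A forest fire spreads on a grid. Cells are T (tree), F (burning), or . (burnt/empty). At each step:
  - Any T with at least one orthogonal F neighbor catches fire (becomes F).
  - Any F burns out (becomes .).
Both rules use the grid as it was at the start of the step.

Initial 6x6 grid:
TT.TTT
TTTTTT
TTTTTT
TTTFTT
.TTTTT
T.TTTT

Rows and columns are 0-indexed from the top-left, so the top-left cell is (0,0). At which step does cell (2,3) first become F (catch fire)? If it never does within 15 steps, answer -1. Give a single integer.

Step 1: cell (2,3)='F' (+4 fires, +1 burnt)
  -> target ignites at step 1
Step 2: cell (2,3)='.' (+8 fires, +4 burnt)
Step 3: cell (2,3)='.' (+10 fires, +8 burnt)
Step 4: cell (2,3)='.' (+5 fires, +10 burnt)
Step 5: cell (2,3)='.' (+3 fires, +5 burnt)
Step 6: cell (2,3)='.' (+1 fires, +3 burnt)
Step 7: cell (2,3)='.' (+0 fires, +1 burnt)
  fire out at step 7

1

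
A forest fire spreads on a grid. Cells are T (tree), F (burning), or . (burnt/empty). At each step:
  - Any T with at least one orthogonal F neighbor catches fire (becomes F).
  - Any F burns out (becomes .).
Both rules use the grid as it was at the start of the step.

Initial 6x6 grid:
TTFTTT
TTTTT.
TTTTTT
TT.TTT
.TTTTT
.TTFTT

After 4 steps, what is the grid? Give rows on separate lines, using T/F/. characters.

Step 1: 6 trees catch fire, 2 burn out
  TF.FTT
  TTFTT.
  TTTTTT
  TT.TTT
  .TTFTT
  .TF.FT
Step 2: 10 trees catch fire, 6 burn out
  F...FT
  TF.FT.
  TTFTTT
  TT.FTT
  .TF.FT
  .F...F
Step 3: 8 trees catch fire, 10 burn out
  .....F
  F...F.
  TF.FTT
  TT..FT
  .F...F
  ......
Step 4: 4 trees catch fire, 8 burn out
  ......
  ......
  F...FT
  TF...F
  ......
  ......

......
......
F...FT
TF...F
......
......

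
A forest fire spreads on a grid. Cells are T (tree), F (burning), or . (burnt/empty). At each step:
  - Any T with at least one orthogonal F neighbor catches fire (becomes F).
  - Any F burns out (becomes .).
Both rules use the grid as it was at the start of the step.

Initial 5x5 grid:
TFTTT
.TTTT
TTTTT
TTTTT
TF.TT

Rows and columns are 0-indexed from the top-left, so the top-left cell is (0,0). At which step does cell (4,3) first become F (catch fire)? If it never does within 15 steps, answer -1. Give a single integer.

Step 1: cell (4,3)='T' (+5 fires, +2 burnt)
Step 2: cell (4,3)='T' (+5 fires, +5 burnt)
Step 3: cell (4,3)='T' (+5 fires, +5 burnt)
Step 4: cell (4,3)='F' (+4 fires, +5 burnt)
  -> target ignites at step 4
Step 5: cell (4,3)='.' (+2 fires, +4 burnt)
Step 6: cell (4,3)='.' (+0 fires, +2 burnt)
  fire out at step 6

4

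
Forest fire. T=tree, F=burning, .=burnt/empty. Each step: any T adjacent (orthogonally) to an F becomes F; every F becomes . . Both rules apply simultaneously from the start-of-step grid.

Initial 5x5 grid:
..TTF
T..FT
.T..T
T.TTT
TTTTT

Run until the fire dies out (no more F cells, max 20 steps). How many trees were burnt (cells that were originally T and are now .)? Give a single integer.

Step 1: +2 fires, +2 burnt (F count now 2)
Step 2: +2 fires, +2 burnt (F count now 2)
Step 3: +1 fires, +2 burnt (F count now 1)
Step 4: +2 fires, +1 burnt (F count now 2)
Step 5: +2 fires, +2 burnt (F count now 2)
Step 6: +1 fires, +2 burnt (F count now 1)
Step 7: +1 fires, +1 burnt (F count now 1)
Step 8: +1 fires, +1 burnt (F count now 1)
Step 9: +1 fires, +1 burnt (F count now 1)
Step 10: +0 fires, +1 burnt (F count now 0)
Fire out after step 10
Initially T: 15, now '.': 23
Total burnt (originally-T cells now '.'): 13

Answer: 13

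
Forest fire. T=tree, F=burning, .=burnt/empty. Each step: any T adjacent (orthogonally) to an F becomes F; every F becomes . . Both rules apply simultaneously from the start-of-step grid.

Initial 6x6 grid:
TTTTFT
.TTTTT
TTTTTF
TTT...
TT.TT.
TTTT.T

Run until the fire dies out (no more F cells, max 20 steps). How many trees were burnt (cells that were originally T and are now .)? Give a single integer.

Step 1: +5 fires, +2 burnt (F count now 5)
Step 2: +3 fires, +5 burnt (F count now 3)
Step 3: +3 fires, +3 burnt (F count now 3)
Step 4: +4 fires, +3 burnt (F count now 4)
Step 5: +2 fires, +4 burnt (F count now 2)
Step 6: +2 fires, +2 burnt (F count now 2)
Step 7: +2 fires, +2 burnt (F count now 2)
Step 8: +2 fires, +2 burnt (F count now 2)
Step 9: +1 fires, +2 burnt (F count now 1)
Step 10: +1 fires, +1 burnt (F count now 1)
Step 11: +1 fires, +1 burnt (F count now 1)
Step 12: +0 fires, +1 burnt (F count now 0)
Fire out after step 12
Initially T: 27, now '.': 35
Total burnt (originally-T cells now '.'): 26

Answer: 26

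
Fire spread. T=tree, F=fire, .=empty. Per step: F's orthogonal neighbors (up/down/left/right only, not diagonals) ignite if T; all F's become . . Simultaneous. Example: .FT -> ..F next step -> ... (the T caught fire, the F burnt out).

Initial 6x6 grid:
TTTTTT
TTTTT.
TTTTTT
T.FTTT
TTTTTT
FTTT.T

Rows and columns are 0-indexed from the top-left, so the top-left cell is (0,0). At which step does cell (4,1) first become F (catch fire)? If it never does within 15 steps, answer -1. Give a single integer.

Step 1: cell (4,1)='T' (+5 fires, +2 burnt)
Step 2: cell (4,1)='F' (+8 fires, +5 burnt)
  -> target ignites at step 2
Step 3: cell (4,1)='.' (+8 fires, +8 burnt)
Step 4: cell (4,1)='.' (+6 fires, +8 burnt)
Step 5: cell (4,1)='.' (+3 fires, +6 burnt)
Step 6: cell (4,1)='.' (+1 fires, +3 burnt)
Step 7: cell (4,1)='.' (+0 fires, +1 burnt)
  fire out at step 7

2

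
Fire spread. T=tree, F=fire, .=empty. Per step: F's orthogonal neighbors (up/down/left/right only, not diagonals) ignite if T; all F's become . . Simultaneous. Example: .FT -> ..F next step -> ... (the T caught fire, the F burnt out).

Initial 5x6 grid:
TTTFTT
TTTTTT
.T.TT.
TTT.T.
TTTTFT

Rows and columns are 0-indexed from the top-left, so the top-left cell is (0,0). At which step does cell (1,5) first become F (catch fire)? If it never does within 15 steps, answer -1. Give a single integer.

Step 1: cell (1,5)='T' (+6 fires, +2 burnt)
Step 2: cell (1,5)='T' (+7 fires, +6 burnt)
Step 3: cell (1,5)='F' (+5 fires, +7 burnt)
  -> target ignites at step 3
Step 4: cell (1,5)='.' (+4 fires, +5 burnt)
Step 5: cell (1,5)='.' (+1 fires, +4 burnt)
Step 6: cell (1,5)='.' (+0 fires, +1 burnt)
  fire out at step 6

3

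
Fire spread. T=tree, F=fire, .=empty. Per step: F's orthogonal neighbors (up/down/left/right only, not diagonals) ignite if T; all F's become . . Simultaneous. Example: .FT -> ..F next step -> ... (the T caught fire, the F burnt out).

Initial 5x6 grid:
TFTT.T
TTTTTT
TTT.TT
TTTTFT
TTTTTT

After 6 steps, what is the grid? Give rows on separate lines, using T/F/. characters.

Step 1: 7 trees catch fire, 2 burn out
  F.FT.T
  TFTTTT
  TTT.FT
  TTTF.F
  TTTTFT
Step 2: 9 trees catch fire, 7 burn out
  ...F.T
  F.FTFT
  TFT..F
  TTF...
  TTTF.F
Step 3: 6 trees catch fire, 9 burn out
  .....T
  ...F.F
  F.F...
  TF....
  TTF...
Step 4: 3 trees catch fire, 6 burn out
  .....F
  ......
  ......
  F.....
  TF....
Step 5: 1 trees catch fire, 3 burn out
  ......
  ......
  ......
  ......
  F.....
Step 6: 0 trees catch fire, 1 burn out
  ......
  ......
  ......
  ......
  ......

......
......
......
......
......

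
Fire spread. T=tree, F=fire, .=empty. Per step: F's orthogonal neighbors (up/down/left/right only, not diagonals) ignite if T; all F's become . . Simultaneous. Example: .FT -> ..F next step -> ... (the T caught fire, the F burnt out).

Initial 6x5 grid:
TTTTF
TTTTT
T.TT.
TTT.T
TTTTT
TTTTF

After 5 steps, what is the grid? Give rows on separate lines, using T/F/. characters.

Step 1: 4 trees catch fire, 2 burn out
  TTTF.
  TTTTF
  T.TT.
  TTT.T
  TTTTF
  TTTF.
Step 2: 5 trees catch fire, 4 burn out
  TTF..
  TTTF.
  T.TT.
  TTT.F
  TTTF.
  TTF..
Step 3: 5 trees catch fire, 5 burn out
  TF...
  TTF..
  T.TF.
  TTT..
  TTF..
  TF...
Step 4: 6 trees catch fire, 5 burn out
  F....
  TF...
  T.F..
  TTF..
  TF...
  F....
Step 5: 3 trees catch fire, 6 burn out
  .....
  F....
  T....
  TF...
  F....
  .....

.....
F....
T....
TF...
F....
.....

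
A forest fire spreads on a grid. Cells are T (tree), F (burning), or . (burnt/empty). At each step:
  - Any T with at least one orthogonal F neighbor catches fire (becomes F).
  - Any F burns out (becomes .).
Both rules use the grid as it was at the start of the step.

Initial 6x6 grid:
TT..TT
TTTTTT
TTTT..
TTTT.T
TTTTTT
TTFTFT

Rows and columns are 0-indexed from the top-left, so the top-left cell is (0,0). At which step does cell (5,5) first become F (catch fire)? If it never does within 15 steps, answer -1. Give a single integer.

Step 1: cell (5,5)='F' (+5 fires, +2 burnt)
  -> target ignites at step 1
Step 2: cell (5,5)='.' (+5 fires, +5 burnt)
Step 3: cell (5,5)='.' (+5 fires, +5 burnt)
Step 4: cell (5,5)='.' (+4 fires, +5 burnt)
Step 5: cell (5,5)='.' (+3 fires, +4 burnt)
Step 6: cell (5,5)='.' (+3 fires, +3 burnt)
Step 7: cell (5,5)='.' (+3 fires, +3 burnt)
Step 8: cell (5,5)='.' (+1 fires, +3 burnt)
Step 9: cell (5,5)='.' (+0 fires, +1 burnt)
  fire out at step 9

1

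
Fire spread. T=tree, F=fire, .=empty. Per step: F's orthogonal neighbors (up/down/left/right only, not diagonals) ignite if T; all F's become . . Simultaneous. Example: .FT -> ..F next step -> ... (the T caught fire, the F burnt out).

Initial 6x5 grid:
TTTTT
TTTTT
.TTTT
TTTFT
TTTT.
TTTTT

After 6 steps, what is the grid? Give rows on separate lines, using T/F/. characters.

Step 1: 4 trees catch fire, 1 burn out
  TTTTT
  TTTTT
  .TTFT
  TTF.F
  TTTF.
  TTTTT
Step 2: 6 trees catch fire, 4 burn out
  TTTTT
  TTTFT
  .TF.F
  TF...
  TTF..
  TTTFT
Step 3: 8 trees catch fire, 6 burn out
  TTTFT
  TTF.F
  .F...
  F....
  TF...
  TTF.F
Step 4: 5 trees catch fire, 8 burn out
  TTF.F
  TF...
  .....
  .....
  F....
  TF...
Step 5: 3 trees catch fire, 5 burn out
  TF...
  F....
  .....
  .....
  .....
  F....
Step 6: 1 trees catch fire, 3 burn out
  F....
  .....
  .....
  .....
  .....
  .....

F....
.....
.....
.....
.....
.....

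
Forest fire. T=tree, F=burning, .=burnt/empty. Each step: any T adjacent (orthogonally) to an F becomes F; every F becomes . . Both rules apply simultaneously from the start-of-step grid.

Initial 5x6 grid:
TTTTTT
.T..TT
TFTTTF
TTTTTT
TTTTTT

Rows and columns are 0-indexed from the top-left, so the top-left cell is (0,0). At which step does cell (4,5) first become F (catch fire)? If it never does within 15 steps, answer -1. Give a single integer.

Step 1: cell (4,5)='T' (+7 fires, +2 burnt)
Step 2: cell (4,5)='F' (+9 fires, +7 burnt)
  -> target ignites at step 2
Step 3: cell (4,5)='.' (+7 fires, +9 burnt)
Step 4: cell (4,5)='.' (+2 fires, +7 burnt)
Step 5: cell (4,5)='.' (+0 fires, +2 burnt)
  fire out at step 5

2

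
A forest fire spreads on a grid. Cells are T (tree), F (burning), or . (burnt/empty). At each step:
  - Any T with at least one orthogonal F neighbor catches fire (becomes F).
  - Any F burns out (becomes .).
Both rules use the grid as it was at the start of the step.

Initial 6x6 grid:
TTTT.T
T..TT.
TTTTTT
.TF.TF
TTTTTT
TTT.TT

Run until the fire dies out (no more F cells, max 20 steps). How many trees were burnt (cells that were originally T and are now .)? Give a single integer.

Answer: 26

Derivation:
Step 1: +6 fires, +2 burnt (F count now 6)
Step 2: +8 fires, +6 burnt (F count now 8)
Step 3: +6 fires, +8 burnt (F count now 6)
Step 4: +3 fires, +6 burnt (F count now 3)
Step 5: +2 fires, +3 burnt (F count now 2)
Step 6: +1 fires, +2 burnt (F count now 1)
Step 7: +0 fires, +1 burnt (F count now 0)
Fire out after step 7
Initially T: 27, now '.': 35
Total burnt (originally-T cells now '.'): 26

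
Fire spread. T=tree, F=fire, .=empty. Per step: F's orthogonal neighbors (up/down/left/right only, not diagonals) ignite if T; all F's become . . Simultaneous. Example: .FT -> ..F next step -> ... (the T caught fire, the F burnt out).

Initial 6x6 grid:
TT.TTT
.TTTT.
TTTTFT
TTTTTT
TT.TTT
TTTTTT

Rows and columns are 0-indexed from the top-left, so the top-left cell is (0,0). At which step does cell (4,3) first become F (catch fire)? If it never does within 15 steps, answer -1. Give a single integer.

Step 1: cell (4,3)='T' (+4 fires, +1 burnt)
Step 2: cell (4,3)='T' (+6 fires, +4 burnt)
Step 3: cell (4,3)='F' (+8 fires, +6 burnt)
  -> target ignites at step 3
Step 4: cell (4,3)='.' (+5 fires, +8 burnt)
Step 5: cell (4,3)='.' (+4 fires, +5 burnt)
Step 6: cell (4,3)='.' (+3 fires, +4 burnt)
Step 7: cell (4,3)='.' (+1 fires, +3 burnt)
Step 8: cell (4,3)='.' (+0 fires, +1 burnt)
  fire out at step 8

3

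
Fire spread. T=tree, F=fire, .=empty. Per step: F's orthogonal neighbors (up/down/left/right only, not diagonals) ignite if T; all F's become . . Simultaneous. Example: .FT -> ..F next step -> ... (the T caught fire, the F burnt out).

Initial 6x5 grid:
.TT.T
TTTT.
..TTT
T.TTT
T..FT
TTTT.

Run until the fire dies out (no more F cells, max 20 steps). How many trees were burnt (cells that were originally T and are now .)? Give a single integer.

Answer: 19

Derivation:
Step 1: +3 fires, +1 burnt (F count now 3)
Step 2: +4 fires, +3 burnt (F count now 4)
Step 3: +4 fires, +4 burnt (F count now 4)
Step 4: +2 fires, +4 burnt (F count now 2)
Step 5: +3 fires, +2 burnt (F count now 3)
Step 6: +3 fires, +3 burnt (F count now 3)
Step 7: +0 fires, +3 burnt (F count now 0)
Fire out after step 7
Initially T: 20, now '.': 29
Total burnt (originally-T cells now '.'): 19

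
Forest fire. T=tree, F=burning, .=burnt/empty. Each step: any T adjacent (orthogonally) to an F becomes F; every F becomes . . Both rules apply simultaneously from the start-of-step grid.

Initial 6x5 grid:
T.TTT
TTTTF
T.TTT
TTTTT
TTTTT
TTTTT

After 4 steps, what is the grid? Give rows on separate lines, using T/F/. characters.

Step 1: 3 trees catch fire, 1 burn out
  T.TTF
  TTTF.
  T.TTF
  TTTTT
  TTTTT
  TTTTT
Step 2: 4 trees catch fire, 3 burn out
  T.TF.
  TTF..
  T.TF.
  TTTTF
  TTTTT
  TTTTT
Step 3: 5 trees catch fire, 4 burn out
  T.F..
  TF...
  T.F..
  TTTF.
  TTTTF
  TTTTT
Step 4: 4 trees catch fire, 5 burn out
  T....
  F....
  T....
  TTF..
  TTTF.
  TTTTF

T....
F....
T....
TTF..
TTTF.
TTTTF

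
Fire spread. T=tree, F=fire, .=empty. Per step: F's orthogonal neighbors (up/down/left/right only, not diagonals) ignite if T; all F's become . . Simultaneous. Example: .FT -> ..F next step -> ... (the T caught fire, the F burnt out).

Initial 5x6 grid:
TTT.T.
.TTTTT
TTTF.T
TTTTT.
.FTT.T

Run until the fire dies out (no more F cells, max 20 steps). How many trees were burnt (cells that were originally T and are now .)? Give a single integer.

Step 1: +5 fires, +2 burnt (F count now 5)
Step 2: +7 fires, +5 burnt (F count now 7)
Step 3: +5 fires, +7 burnt (F count now 5)
Step 4: +2 fires, +5 burnt (F count now 2)
Step 5: +1 fires, +2 burnt (F count now 1)
Step 6: +0 fires, +1 burnt (F count now 0)
Fire out after step 6
Initially T: 21, now '.': 29
Total burnt (originally-T cells now '.'): 20

Answer: 20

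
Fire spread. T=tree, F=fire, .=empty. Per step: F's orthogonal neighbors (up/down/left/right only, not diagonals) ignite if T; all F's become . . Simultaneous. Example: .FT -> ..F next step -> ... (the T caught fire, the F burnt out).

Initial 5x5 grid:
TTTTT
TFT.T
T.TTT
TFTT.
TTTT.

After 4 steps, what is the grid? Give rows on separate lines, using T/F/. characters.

Step 1: 6 trees catch fire, 2 burn out
  TFTTT
  F.F.T
  T.TTT
  F.FT.
  TFTT.
Step 2: 7 trees catch fire, 6 burn out
  F.FTT
  ....T
  F.FTT
  ...F.
  F.FT.
Step 3: 3 trees catch fire, 7 burn out
  ...FT
  ....T
  ...FT
  .....
  ...F.
Step 4: 2 trees catch fire, 3 burn out
  ....F
  ....T
  ....F
  .....
  .....

....F
....T
....F
.....
.....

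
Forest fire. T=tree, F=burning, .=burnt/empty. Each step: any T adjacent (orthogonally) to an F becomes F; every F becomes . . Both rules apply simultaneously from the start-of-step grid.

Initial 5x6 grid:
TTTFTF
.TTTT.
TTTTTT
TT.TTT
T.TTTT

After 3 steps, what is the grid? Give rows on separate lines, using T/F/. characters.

Step 1: 3 trees catch fire, 2 burn out
  TTF.F.
  .TTFT.
  TTTTTT
  TT.TTT
  T.TTTT
Step 2: 4 trees catch fire, 3 burn out
  TF....
  .TF.F.
  TTTFTT
  TT.TTT
  T.TTTT
Step 3: 5 trees catch fire, 4 burn out
  F.....
  .F....
  TTF.FT
  TT.FTT
  T.TTTT

F.....
.F....
TTF.FT
TT.FTT
T.TTTT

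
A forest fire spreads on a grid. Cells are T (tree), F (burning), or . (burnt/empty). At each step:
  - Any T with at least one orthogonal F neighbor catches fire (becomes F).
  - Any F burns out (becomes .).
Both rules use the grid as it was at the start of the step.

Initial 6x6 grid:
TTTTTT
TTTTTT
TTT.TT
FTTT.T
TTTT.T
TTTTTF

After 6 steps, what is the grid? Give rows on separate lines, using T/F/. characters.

Step 1: 5 trees catch fire, 2 burn out
  TTTTTT
  TTTTTT
  FTT.TT
  .FTT.T
  FTTT.F
  TTTTF.
Step 2: 7 trees catch fire, 5 burn out
  TTTTTT
  FTTTTT
  .FT.TT
  ..FT.F
  .FTT..
  FTTF..
Step 3: 9 trees catch fire, 7 burn out
  FTTTTT
  .FTTTT
  ..F.TF
  ...F..
  ..FF..
  .FF...
Step 4: 4 trees catch fire, 9 burn out
  .FTTTT
  ..FTTF
  ....F.
  ......
  ......
  ......
Step 5: 4 trees catch fire, 4 burn out
  ..FTTF
  ...FF.
  ......
  ......
  ......
  ......
Step 6: 2 trees catch fire, 4 burn out
  ...FF.
  ......
  ......
  ......
  ......
  ......

...FF.
......
......
......
......
......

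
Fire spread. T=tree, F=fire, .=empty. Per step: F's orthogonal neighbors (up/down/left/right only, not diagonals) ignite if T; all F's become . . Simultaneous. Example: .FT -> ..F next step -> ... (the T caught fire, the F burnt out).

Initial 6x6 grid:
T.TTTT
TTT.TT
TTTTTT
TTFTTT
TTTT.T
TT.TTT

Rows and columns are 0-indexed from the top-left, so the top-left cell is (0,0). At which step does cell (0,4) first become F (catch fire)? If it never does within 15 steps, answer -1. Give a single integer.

Step 1: cell (0,4)='T' (+4 fires, +1 burnt)
Step 2: cell (0,4)='T' (+7 fires, +4 burnt)
Step 3: cell (0,4)='T' (+8 fires, +7 burnt)
Step 4: cell (0,4)='T' (+7 fires, +8 burnt)
Step 5: cell (0,4)='F' (+4 fires, +7 burnt)
  -> target ignites at step 5
Step 6: cell (0,4)='.' (+1 fires, +4 burnt)
Step 7: cell (0,4)='.' (+0 fires, +1 burnt)
  fire out at step 7

5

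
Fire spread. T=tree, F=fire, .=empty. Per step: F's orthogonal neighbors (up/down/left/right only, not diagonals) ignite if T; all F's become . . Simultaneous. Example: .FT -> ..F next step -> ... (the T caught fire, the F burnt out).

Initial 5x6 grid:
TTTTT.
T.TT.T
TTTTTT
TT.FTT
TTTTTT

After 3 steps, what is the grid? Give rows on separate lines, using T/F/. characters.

Step 1: 3 trees catch fire, 1 burn out
  TTTTT.
  T.TT.T
  TTTFTT
  TT..FT
  TTTFTT
Step 2: 6 trees catch fire, 3 burn out
  TTTTT.
  T.TF.T
  TTF.FT
  TT...F
  TTF.FT
Step 3: 6 trees catch fire, 6 burn out
  TTTFT.
  T.F..T
  TF...F
  TT....
  TF...F

TTTFT.
T.F..T
TF...F
TT....
TF...F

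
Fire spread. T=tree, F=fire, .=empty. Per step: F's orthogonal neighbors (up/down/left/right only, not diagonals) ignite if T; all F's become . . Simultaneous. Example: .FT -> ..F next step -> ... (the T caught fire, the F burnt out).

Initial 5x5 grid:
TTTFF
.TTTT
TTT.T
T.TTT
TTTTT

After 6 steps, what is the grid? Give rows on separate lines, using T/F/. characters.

Step 1: 3 trees catch fire, 2 burn out
  TTF..
  .TTFF
  TTT.T
  T.TTT
  TTTTT
Step 2: 3 trees catch fire, 3 burn out
  TF...
  .TF..
  TTT.F
  T.TTT
  TTTTT
Step 3: 4 trees catch fire, 3 burn out
  F....
  .F...
  TTF..
  T.TTF
  TTTTT
Step 4: 4 trees catch fire, 4 burn out
  .....
  .....
  TF...
  T.FF.
  TTTTF
Step 5: 3 trees catch fire, 4 burn out
  .....
  .....
  F....
  T....
  TTFF.
Step 6: 2 trees catch fire, 3 burn out
  .....
  .....
  .....
  F....
  TF...

.....
.....
.....
F....
TF...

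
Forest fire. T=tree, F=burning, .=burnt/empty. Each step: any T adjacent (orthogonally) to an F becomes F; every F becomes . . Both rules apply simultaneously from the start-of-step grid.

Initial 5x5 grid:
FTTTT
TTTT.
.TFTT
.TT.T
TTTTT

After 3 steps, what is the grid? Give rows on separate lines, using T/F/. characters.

Step 1: 6 trees catch fire, 2 burn out
  .FTTT
  FTFT.
  .F.FT
  .TF.T
  TTTTT
Step 2: 6 trees catch fire, 6 burn out
  ..FTT
  .F.F.
  ....F
  .F..T
  TTFTT
Step 3: 4 trees catch fire, 6 burn out
  ...FT
  .....
  .....
  ....F
  TF.FT

...FT
.....
.....
....F
TF.FT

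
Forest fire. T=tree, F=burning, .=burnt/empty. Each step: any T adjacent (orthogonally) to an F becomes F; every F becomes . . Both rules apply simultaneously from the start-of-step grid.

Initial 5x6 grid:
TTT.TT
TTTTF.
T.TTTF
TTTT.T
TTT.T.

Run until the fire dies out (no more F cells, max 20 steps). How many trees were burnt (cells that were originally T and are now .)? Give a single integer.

Step 1: +4 fires, +2 burnt (F count now 4)
Step 2: +3 fires, +4 burnt (F count now 3)
Step 3: +4 fires, +3 burnt (F count now 4)
Step 4: +3 fires, +4 burnt (F count now 3)
Step 5: +4 fires, +3 burnt (F count now 4)
Step 6: +2 fires, +4 burnt (F count now 2)
Step 7: +1 fires, +2 burnt (F count now 1)
Step 8: +0 fires, +1 burnt (F count now 0)
Fire out after step 8
Initially T: 22, now '.': 29
Total burnt (originally-T cells now '.'): 21

Answer: 21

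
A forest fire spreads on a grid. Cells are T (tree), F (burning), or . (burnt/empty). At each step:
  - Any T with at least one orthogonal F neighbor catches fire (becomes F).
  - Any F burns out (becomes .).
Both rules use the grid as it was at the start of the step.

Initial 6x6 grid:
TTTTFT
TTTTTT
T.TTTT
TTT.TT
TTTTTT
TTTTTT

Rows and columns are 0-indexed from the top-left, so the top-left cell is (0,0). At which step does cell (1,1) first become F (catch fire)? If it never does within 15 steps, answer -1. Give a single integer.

Step 1: cell (1,1)='T' (+3 fires, +1 burnt)
Step 2: cell (1,1)='T' (+4 fires, +3 burnt)
Step 3: cell (1,1)='T' (+5 fires, +4 burnt)
Step 4: cell (1,1)='F' (+5 fires, +5 burnt)
  -> target ignites at step 4
Step 5: cell (1,1)='.' (+5 fires, +5 burnt)
Step 6: cell (1,1)='.' (+5 fires, +5 burnt)
Step 7: cell (1,1)='.' (+3 fires, +5 burnt)
Step 8: cell (1,1)='.' (+2 fires, +3 burnt)
Step 9: cell (1,1)='.' (+1 fires, +2 burnt)
Step 10: cell (1,1)='.' (+0 fires, +1 burnt)
  fire out at step 10

4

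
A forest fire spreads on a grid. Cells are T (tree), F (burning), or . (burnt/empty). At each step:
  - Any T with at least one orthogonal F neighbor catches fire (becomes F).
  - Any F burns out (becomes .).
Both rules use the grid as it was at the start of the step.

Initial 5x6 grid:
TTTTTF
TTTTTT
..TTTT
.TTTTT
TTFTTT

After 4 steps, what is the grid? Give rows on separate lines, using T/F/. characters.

Step 1: 5 trees catch fire, 2 burn out
  TTTTF.
  TTTTTF
  ..TTTT
  .TFTTT
  TF.FTT
Step 2: 8 trees catch fire, 5 burn out
  TTTF..
  TTTTF.
  ..FTTF
  .F.FTT
  F...FT
Step 3: 8 trees catch fire, 8 burn out
  TTF...
  TTFF..
  ...FF.
  ....FF
  .....F
Step 4: 2 trees catch fire, 8 burn out
  TF....
  TF....
  ......
  ......
  ......

TF....
TF....
......
......
......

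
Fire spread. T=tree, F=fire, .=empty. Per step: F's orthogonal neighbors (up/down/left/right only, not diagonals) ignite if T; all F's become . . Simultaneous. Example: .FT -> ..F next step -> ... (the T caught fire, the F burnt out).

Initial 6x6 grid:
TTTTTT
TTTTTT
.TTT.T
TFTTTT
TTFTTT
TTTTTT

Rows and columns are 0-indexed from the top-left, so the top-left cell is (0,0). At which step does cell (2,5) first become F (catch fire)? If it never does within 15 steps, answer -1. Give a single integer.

Step 1: cell (2,5)='T' (+6 fires, +2 burnt)
Step 2: cell (2,5)='T' (+7 fires, +6 burnt)
Step 3: cell (2,5)='T' (+8 fires, +7 burnt)
Step 4: cell (2,5)='T' (+5 fires, +8 burnt)
Step 5: cell (2,5)='F' (+3 fires, +5 burnt)
  -> target ignites at step 5
Step 6: cell (2,5)='.' (+2 fires, +3 burnt)
Step 7: cell (2,5)='.' (+1 fires, +2 burnt)
Step 8: cell (2,5)='.' (+0 fires, +1 burnt)
  fire out at step 8

5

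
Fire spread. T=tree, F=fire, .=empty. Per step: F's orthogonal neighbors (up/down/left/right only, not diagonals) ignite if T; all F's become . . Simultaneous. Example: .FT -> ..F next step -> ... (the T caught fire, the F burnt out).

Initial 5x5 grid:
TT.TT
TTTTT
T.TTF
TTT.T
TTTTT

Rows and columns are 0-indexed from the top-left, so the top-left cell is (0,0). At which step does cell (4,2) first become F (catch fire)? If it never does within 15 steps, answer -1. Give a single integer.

Step 1: cell (4,2)='T' (+3 fires, +1 burnt)
Step 2: cell (4,2)='T' (+4 fires, +3 burnt)
Step 3: cell (4,2)='T' (+4 fires, +4 burnt)
Step 4: cell (4,2)='F' (+3 fires, +4 burnt)
  -> target ignites at step 4
Step 5: cell (4,2)='.' (+4 fires, +3 burnt)
Step 6: cell (4,2)='.' (+3 fires, +4 burnt)
Step 7: cell (4,2)='.' (+0 fires, +3 burnt)
  fire out at step 7

4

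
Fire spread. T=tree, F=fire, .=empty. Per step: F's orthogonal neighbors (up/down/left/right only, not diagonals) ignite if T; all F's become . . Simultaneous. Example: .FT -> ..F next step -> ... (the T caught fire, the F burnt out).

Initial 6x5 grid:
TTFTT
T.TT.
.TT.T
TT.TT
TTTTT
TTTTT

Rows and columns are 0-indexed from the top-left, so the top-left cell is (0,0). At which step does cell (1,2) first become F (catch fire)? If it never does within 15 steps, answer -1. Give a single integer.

Step 1: cell (1,2)='F' (+3 fires, +1 burnt)
  -> target ignites at step 1
Step 2: cell (1,2)='.' (+4 fires, +3 burnt)
Step 3: cell (1,2)='.' (+2 fires, +4 burnt)
Step 4: cell (1,2)='.' (+1 fires, +2 burnt)
Step 5: cell (1,2)='.' (+2 fires, +1 burnt)
Step 6: cell (1,2)='.' (+3 fires, +2 burnt)
Step 7: cell (1,2)='.' (+3 fires, +3 burnt)
Step 8: cell (1,2)='.' (+3 fires, +3 burnt)
Step 9: cell (1,2)='.' (+2 fires, +3 burnt)
Step 10: cell (1,2)='.' (+1 fires, +2 burnt)
Step 11: cell (1,2)='.' (+0 fires, +1 burnt)
  fire out at step 11

1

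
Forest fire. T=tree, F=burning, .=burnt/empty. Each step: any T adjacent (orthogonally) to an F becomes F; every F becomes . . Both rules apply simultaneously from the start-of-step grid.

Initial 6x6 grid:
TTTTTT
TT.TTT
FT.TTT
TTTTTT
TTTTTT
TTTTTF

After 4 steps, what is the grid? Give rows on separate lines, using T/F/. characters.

Step 1: 5 trees catch fire, 2 burn out
  TTTTTT
  FT.TTT
  .F.TTT
  FTTTTT
  TTTTTF
  TTTTF.
Step 2: 7 trees catch fire, 5 burn out
  FTTTTT
  .F.TTT
  ...TTT
  .FTTTF
  FTTTF.
  TTTF..
Step 3: 8 trees catch fire, 7 burn out
  .FTTTT
  ...TTT
  ...TTF
  ..FTF.
  .FTF..
  FTF...
Step 4: 6 trees catch fire, 8 burn out
  ..FTTT
  ...TTF
  ...TF.
  ...F..
  ..F...
  .F....

..FTTT
...TTF
...TF.
...F..
..F...
.F....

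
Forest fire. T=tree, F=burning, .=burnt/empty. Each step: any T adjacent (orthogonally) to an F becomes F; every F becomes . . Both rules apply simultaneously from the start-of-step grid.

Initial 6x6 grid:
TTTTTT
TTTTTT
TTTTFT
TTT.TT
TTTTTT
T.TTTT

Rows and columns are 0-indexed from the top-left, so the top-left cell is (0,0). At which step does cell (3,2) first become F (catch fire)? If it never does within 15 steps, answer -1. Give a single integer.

Step 1: cell (3,2)='T' (+4 fires, +1 burnt)
Step 2: cell (3,2)='T' (+6 fires, +4 burnt)
Step 3: cell (3,2)='F' (+8 fires, +6 burnt)
  -> target ignites at step 3
Step 4: cell (3,2)='.' (+7 fires, +8 burnt)
Step 5: cell (3,2)='.' (+5 fires, +7 burnt)
Step 6: cell (3,2)='.' (+2 fires, +5 burnt)
Step 7: cell (3,2)='.' (+1 fires, +2 burnt)
Step 8: cell (3,2)='.' (+0 fires, +1 burnt)
  fire out at step 8

3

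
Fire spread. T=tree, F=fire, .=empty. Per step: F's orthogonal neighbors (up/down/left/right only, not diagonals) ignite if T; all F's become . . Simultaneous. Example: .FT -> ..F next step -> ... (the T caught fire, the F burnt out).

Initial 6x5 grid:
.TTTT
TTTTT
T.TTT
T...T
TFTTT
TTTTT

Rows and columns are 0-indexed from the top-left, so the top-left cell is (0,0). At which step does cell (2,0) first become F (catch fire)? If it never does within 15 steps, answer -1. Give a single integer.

Step 1: cell (2,0)='T' (+3 fires, +1 burnt)
Step 2: cell (2,0)='T' (+4 fires, +3 burnt)
Step 3: cell (2,0)='F' (+3 fires, +4 burnt)
  -> target ignites at step 3
Step 4: cell (2,0)='.' (+3 fires, +3 burnt)
Step 5: cell (2,0)='.' (+2 fires, +3 burnt)
Step 6: cell (2,0)='.' (+4 fires, +2 burnt)
Step 7: cell (2,0)='.' (+4 fires, +4 burnt)
Step 8: cell (2,0)='.' (+1 fires, +4 burnt)
Step 9: cell (2,0)='.' (+0 fires, +1 burnt)
  fire out at step 9

3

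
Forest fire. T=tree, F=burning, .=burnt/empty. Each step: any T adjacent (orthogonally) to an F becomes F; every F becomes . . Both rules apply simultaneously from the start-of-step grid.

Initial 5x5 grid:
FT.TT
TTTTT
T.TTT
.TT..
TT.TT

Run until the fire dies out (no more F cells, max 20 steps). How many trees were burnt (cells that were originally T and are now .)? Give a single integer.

Step 1: +2 fires, +1 burnt (F count now 2)
Step 2: +2 fires, +2 burnt (F count now 2)
Step 3: +1 fires, +2 burnt (F count now 1)
Step 4: +2 fires, +1 burnt (F count now 2)
Step 5: +4 fires, +2 burnt (F count now 4)
Step 6: +3 fires, +4 burnt (F count now 3)
Step 7: +1 fires, +3 burnt (F count now 1)
Step 8: +1 fires, +1 burnt (F count now 1)
Step 9: +0 fires, +1 burnt (F count now 0)
Fire out after step 9
Initially T: 18, now '.': 23
Total burnt (originally-T cells now '.'): 16

Answer: 16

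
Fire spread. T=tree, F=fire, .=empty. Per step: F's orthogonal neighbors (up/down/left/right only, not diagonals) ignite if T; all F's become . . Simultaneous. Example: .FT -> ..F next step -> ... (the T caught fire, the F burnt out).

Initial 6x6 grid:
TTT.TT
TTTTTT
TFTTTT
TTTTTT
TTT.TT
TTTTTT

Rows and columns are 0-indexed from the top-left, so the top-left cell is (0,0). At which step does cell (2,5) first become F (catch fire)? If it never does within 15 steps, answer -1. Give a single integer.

Step 1: cell (2,5)='T' (+4 fires, +1 burnt)
Step 2: cell (2,5)='T' (+7 fires, +4 burnt)
Step 3: cell (2,5)='T' (+8 fires, +7 burnt)
Step 4: cell (2,5)='F' (+5 fires, +8 burnt)
  -> target ignites at step 4
Step 5: cell (2,5)='.' (+5 fires, +5 burnt)
Step 6: cell (2,5)='.' (+3 fires, +5 burnt)
Step 7: cell (2,5)='.' (+1 fires, +3 burnt)
Step 8: cell (2,5)='.' (+0 fires, +1 burnt)
  fire out at step 8

4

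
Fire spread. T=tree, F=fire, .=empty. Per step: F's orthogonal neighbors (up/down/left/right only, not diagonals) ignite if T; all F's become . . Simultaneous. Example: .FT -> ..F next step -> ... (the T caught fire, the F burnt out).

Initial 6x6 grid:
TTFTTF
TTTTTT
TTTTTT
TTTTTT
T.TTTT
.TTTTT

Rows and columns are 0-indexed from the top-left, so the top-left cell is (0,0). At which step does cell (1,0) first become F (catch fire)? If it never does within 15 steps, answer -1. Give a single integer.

Step 1: cell (1,0)='T' (+5 fires, +2 burnt)
Step 2: cell (1,0)='T' (+6 fires, +5 burnt)
Step 3: cell (1,0)='F' (+6 fires, +6 burnt)
  -> target ignites at step 3
Step 4: cell (1,0)='.' (+6 fires, +6 burnt)
Step 5: cell (1,0)='.' (+5 fires, +6 burnt)
Step 6: cell (1,0)='.' (+4 fires, +5 burnt)
Step 7: cell (1,0)='.' (+0 fires, +4 burnt)
  fire out at step 7

3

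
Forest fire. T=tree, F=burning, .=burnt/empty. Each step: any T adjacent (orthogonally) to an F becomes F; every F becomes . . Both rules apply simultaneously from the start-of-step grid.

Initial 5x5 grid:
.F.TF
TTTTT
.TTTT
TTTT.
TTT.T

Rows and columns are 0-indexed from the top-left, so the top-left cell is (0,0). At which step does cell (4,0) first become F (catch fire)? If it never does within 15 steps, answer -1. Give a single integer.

Step 1: cell (4,0)='T' (+3 fires, +2 burnt)
Step 2: cell (4,0)='T' (+5 fires, +3 burnt)
Step 3: cell (4,0)='T' (+3 fires, +5 burnt)
Step 4: cell (4,0)='T' (+4 fires, +3 burnt)
Step 5: cell (4,0)='F' (+2 fires, +4 burnt)
  -> target ignites at step 5
Step 6: cell (4,0)='.' (+0 fires, +2 burnt)
  fire out at step 6

5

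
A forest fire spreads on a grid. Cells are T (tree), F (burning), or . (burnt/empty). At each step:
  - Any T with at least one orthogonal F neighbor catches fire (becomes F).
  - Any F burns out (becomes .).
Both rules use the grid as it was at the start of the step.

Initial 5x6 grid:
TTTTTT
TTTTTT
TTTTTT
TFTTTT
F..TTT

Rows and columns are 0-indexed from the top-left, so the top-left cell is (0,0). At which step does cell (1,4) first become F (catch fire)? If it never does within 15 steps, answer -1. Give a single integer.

Step 1: cell (1,4)='T' (+3 fires, +2 burnt)
Step 2: cell (1,4)='T' (+4 fires, +3 burnt)
Step 3: cell (1,4)='T' (+6 fires, +4 burnt)
Step 4: cell (1,4)='T' (+6 fires, +6 burnt)
Step 5: cell (1,4)='F' (+4 fires, +6 burnt)
  -> target ignites at step 5
Step 6: cell (1,4)='.' (+2 fires, +4 burnt)
Step 7: cell (1,4)='.' (+1 fires, +2 burnt)
Step 8: cell (1,4)='.' (+0 fires, +1 burnt)
  fire out at step 8

5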